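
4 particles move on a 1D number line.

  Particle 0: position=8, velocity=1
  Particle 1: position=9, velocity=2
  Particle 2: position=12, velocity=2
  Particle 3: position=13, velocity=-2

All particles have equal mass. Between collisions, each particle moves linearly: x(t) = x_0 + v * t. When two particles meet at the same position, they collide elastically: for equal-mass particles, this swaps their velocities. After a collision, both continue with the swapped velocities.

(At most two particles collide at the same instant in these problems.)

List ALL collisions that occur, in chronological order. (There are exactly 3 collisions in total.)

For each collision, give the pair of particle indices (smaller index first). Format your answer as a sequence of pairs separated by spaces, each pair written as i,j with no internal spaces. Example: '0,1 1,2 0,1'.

Answer: 2,3 1,2 0,1

Derivation:
Collision at t=1/4: particles 2 and 3 swap velocities; positions: p0=33/4 p1=19/2 p2=25/2 p3=25/2; velocities now: v0=1 v1=2 v2=-2 v3=2
Collision at t=1: particles 1 and 2 swap velocities; positions: p0=9 p1=11 p2=11 p3=14; velocities now: v0=1 v1=-2 v2=2 v3=2
Collision at t=5/3: particles 0 and 1 swap velocities; positions: p0=29/3 p1=29/3 p2=37/3 p3=46/3; velocities now: v0=-2 v1=1 v2=2 v3=2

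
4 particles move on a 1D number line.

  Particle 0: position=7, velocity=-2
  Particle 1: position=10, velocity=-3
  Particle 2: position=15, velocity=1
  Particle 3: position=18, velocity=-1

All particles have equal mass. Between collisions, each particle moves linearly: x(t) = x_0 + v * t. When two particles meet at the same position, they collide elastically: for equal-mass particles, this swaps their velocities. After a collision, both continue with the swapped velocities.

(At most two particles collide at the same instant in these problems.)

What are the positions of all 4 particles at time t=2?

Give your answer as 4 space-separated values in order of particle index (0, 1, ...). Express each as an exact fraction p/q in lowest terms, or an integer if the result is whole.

Answer: 3 4 16 17

Derivation:
Collision at t=3/2: particles 2 and 3 swap velocities; positions: p0=4 p1=11/2 p2=33/2 p3=33/2; velocities now: v0=-2 v1=-3 v2=-1 v3=1
Advance to t=2 (no further collisions before then); velocities: v0=-2 v1=-3 v2=-1 v3=1; positions = 3 4 16 17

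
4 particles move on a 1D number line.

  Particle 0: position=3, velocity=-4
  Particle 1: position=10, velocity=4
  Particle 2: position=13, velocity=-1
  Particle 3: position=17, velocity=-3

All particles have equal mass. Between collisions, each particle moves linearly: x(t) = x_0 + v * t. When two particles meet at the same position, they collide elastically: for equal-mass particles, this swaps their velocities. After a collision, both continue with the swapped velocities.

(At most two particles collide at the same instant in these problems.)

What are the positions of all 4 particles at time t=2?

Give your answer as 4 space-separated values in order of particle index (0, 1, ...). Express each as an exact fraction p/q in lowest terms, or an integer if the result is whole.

Collision at t=3/5: particles 1 and 2 swap velocities; positions: p0=3/5 p1=62/5 p2=62/5 p3=76/5; velocities now: v0=-4 v1=-1 v2=4 v3=-3
Collision at t=1: particles 2 and 3 swap velocities; positions: p0=-1 p1=12 p2=14 p3=14; velocities now: v0=-4 v1=-1 v2=-3 v3=4
Collision at t=2: particles 1 and 2 swap velocities; positions: p0=-5 p1=11 p2=11 p3=18; velocities now: v0=-4 v1=-3 v2=-1 v3=4
Advance to t=2 (no further collisions before then); velocities: v0=-4 v1=-3 v2=-1 v3=4; positions = -5 11 11 18

Answer: -5 11 11 18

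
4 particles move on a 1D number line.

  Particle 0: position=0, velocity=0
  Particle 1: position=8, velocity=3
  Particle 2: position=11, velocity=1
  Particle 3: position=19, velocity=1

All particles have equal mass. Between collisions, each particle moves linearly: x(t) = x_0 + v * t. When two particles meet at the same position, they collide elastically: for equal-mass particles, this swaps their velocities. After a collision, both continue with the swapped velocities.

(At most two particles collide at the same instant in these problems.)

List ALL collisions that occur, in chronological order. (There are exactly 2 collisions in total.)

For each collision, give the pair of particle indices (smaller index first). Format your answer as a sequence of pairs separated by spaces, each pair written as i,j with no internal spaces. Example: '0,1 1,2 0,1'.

Answer: 1,2 2,3

Derivation:
Collision at t=3/2: particles 1 and 2 swap velocities; positions: p0=0 p1=25/2 p2=25/2 p3=41/2; velocities now: v0=0 v1=1 v2=3 v3=1
Collision at t=11/2: particles 2 and 3 swap velocities; positions: p0=0 p1=33/2 p2=49/2 p3=49/2; velocities now: v0=0 v1=1 v2=1 v3=3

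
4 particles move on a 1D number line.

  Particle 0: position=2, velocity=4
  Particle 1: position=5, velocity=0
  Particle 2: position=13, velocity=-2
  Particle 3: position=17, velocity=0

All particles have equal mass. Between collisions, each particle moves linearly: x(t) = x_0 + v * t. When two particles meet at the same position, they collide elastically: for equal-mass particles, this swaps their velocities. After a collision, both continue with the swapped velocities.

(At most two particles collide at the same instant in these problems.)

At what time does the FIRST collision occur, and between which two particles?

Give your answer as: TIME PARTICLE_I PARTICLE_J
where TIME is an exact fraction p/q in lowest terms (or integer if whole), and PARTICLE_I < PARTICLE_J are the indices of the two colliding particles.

Answer: 3/4 0 1

Derivation:
Pair (0,1): pos 2,5 vel 4,0 -> gap=3, closing at 4/unit, collide at t=3/4
Pair (1,2): pos 5,13 vel 0,-2 -> gap=8, closing at 2/unit, collide at t=4
Pair (2,3): pos 13,17 vel -2,0 -> not approaching (rel speed -2 <= 0)
Earliest collision: t=3/4 between 0 and 1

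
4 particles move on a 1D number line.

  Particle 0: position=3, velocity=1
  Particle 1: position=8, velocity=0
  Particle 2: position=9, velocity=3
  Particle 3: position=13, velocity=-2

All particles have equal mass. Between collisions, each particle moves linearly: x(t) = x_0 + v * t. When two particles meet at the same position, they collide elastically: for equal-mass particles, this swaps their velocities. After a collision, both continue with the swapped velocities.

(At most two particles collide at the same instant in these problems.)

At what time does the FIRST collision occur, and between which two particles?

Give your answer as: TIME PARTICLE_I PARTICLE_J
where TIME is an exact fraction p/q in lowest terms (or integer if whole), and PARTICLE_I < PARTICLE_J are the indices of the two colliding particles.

Pair (0,1): pos 3,8 vel 1,0 -> gap=5, closing at 1/unit, collide at t=5
Pair (1,2): pos 8,9 vel 0,3 -> not approaching (rel speed -3 <= 0)
Pair (2,3): pos 9,13 vel 3,-2 -> gap=4, closing at 5/unit, collide at t=4/5
Earliest collision: t=4/5 between 2 and 3

Answer: 4/5 2 3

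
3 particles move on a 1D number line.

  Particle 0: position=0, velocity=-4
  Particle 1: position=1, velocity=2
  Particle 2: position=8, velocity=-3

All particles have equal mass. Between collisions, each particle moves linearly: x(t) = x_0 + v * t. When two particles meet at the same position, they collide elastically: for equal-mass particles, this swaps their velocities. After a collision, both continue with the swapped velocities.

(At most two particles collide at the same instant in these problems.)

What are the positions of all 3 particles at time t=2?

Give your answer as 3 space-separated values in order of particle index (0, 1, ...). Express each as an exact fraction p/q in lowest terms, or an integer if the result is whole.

Answer: -8 2 5

Derivation:
Collision at t=7/5: particles 1 and 2 swap velocities; positions: p0=-28/5 p1=19/5 p2=19/5; velocities now: v0=-4 v1=-3 v2=2
Advance to t=2 (no further collisions before then); velocities: v0=-4 v1=-3 v2=2; positions = -8 2 5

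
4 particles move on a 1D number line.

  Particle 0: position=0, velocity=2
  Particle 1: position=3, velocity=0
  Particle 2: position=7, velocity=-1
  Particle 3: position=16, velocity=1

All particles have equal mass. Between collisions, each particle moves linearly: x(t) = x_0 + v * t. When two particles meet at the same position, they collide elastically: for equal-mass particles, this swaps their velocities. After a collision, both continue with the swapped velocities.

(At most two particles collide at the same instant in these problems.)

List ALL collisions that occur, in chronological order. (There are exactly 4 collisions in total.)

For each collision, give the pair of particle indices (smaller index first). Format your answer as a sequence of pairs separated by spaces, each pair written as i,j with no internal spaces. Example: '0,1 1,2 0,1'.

Answer: 0,1 1,2 0,1 2,3

Derivation:
Collision at t=3/2: particles 0 and 1 swap velocities; positions: p0=3 p1=3 p2=11/2 p3=35/2; velocities now: v0=0 v1=2 v2=-1 v3=1
Collision at t=7/3: particles 1 and 2 swap velocities; positions: p0=3 p1=14/3 p2=14/3 p3=55/3; velocities now: v0=0 v1=-1 v2=2 v3=1
Collision at t=4: particles 0 and 1 swap velocities; positions: p0=3 p1=3 p2=8 p3=20; velocities now: v0=-1 v1=0 v2=2 v3=1
Collision at t=16: particles 2 and 3 swap velocities; positions: p0=-9 p1=3 p2=32 p3=32; velocities now: v0=-1 v1=0 v2=1 v3=2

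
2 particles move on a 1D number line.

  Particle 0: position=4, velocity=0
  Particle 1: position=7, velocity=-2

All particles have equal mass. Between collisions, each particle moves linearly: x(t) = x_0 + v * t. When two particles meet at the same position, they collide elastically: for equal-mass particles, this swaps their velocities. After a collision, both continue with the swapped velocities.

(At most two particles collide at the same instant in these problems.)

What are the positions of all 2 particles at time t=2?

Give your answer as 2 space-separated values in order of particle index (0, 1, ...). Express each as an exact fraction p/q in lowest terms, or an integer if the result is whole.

Answer: 3 4

Derivation:
Collision at t=3/2: particles 0 and 1 swap velocities; positions: p0=4 p1=4; velocities now: v0=-2 v1=0
Advance to t=2 (no further collisions before then); velocities: v0=-2 v1=0; positions = 3 4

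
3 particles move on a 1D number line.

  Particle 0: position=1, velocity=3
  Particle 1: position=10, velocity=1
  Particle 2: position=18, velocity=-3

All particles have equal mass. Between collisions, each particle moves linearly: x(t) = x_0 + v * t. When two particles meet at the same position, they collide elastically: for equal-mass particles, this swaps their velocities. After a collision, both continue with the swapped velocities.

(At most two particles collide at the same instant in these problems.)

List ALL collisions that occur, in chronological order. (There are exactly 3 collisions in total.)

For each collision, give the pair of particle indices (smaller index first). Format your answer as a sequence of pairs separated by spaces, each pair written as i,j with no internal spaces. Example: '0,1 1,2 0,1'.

Collision at t=2: particles 1 and 2 swap velocities; positions: p0=7 p1=12 p2=12; velocities now: v0=3 v1=-3 v2=1
Collision at t=17/6: particles 0 and 1 swap velocities; positions: p0=19/2 p1=19/2 p2=77/6; velocities now: v0=-3 v1=3 v2=1
Collision at t=9/2: particles 1 and 2 swap velocities; positions: p0=9/2 p1=29/2 p2=29/2; velocities now: v0=-3 v1=1 v2=3

Answer: 1,2 0,1 1,2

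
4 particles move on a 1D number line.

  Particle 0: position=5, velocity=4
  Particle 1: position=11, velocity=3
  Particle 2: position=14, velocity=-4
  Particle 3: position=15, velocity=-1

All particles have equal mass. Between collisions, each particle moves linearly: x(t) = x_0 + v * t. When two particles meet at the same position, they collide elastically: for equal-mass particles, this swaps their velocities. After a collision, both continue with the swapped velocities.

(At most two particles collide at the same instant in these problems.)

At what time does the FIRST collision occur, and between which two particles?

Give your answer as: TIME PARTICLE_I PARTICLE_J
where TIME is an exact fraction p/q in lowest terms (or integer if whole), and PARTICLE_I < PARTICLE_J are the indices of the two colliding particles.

Answer: 3/7 1 2

Derivation:
Pair (0,1): pos 5,11 vel 4,3 -> gap=6, closing at 1/unit, collide at t=6
Pair (1,2): pos 11,14 vel 3,-4 -> gap=3, closing at 7/unit, collide at t=3/7
Pair (2,3): pos 14,15 vel -4,-1 -> not approaching (rel speed -3 <= 0)
Earliest collision: t=3/7 between 1 and 2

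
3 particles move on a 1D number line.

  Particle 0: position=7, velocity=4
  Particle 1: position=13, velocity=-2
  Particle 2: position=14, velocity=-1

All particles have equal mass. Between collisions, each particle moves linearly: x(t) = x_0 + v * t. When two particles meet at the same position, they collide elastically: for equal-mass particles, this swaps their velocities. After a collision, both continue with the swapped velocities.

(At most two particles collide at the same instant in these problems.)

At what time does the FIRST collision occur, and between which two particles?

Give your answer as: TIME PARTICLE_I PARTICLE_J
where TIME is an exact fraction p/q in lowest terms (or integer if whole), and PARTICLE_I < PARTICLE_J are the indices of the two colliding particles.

Pair (0,1): pos 7,13 vel 4,-2 -> gap=6, closing at 6/unit, collide at t=1
Pair (1,2): pos 13,14 vel -2,-1 -> not approaching (rel speed -1 <= 0)
Earliest collision: t=1 between 0 and 1

Answer: 1 0 1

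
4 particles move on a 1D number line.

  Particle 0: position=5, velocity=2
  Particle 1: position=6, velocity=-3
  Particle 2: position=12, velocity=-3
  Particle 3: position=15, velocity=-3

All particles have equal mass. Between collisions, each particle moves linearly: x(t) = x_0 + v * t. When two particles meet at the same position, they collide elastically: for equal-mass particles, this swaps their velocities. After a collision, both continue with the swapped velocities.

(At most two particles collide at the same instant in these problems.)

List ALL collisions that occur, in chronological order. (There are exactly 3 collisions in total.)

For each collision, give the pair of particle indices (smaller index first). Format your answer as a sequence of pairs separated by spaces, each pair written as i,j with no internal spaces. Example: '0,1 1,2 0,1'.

Collision at t=1/5: particles 0 and 1 swap velocities; positions: p0=27/5 p1=27/5 p2=57/5 p3=72/5; velocities now: v0=-3 v1=2 v2=-3 v3=-3
Collision at t=7/5: particles 1 and 2 swap velocities; positions: p0=9/5 p1=39/5 p2=39/5 p3=54/5; velocities now: v0=-3 v1=-3 v2=2 v3=-3
Collision at t=2: particles 2 and 3 swap velocities; positions: p0=0 p1=6 p2=9 p3=9; velocities now: v0=-3 v1=-3 v2=-3 v3=2

Answer: 0,1 1,2 2,3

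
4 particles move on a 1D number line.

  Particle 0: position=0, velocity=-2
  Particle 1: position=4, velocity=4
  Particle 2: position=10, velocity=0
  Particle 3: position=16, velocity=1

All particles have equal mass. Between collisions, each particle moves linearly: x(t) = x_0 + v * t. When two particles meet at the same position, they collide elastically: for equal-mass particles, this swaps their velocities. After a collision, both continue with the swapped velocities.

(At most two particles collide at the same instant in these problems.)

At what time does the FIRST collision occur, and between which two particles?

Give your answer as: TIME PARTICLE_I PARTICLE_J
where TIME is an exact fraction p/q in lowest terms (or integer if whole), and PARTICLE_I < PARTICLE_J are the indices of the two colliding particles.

Pair (0,1): pos 0,4 vel -2,4 -> not approaching (rel speed -6 <= 0)
Pair (1,2): pos 4,10 vel 4,0 -> gap=6, closing at 4/unit, collide at t=3/2
Pair (2,3): pos 10,16 vel 0,1 -> not approaching (rel speed -1 <= 0)
Earliest collision: t=3/2 between 1 and 2

Answer: 3/2 1 2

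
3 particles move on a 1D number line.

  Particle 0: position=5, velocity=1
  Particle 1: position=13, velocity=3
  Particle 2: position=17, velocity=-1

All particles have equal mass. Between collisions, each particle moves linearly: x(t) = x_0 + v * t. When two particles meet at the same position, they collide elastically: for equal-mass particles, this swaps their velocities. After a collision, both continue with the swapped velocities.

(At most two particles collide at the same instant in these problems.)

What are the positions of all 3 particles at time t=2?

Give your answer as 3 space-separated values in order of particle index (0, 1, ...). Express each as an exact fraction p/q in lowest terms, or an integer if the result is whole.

Answer: 7 15 19

Derivation:
Collision at t=1: particles 1 and 2 swap velocities; positions: p0=6 p1=16 p2=16; velocities now: v0=1 v1=-1 v2=3
Advance to t=2 (no further collisions before then); velocities: v0=1 v1=-1 v2=3; positions = 7 15 19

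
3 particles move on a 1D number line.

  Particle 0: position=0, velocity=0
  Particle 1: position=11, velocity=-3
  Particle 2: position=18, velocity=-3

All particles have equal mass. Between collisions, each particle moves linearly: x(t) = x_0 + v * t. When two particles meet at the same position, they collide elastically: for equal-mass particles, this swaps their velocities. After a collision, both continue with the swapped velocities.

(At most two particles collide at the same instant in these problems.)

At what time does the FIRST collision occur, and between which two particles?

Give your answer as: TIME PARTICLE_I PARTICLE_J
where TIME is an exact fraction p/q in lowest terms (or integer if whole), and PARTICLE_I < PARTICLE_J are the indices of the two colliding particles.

Pair (0,1): pos 0,11 vel 0,-3 -> gap=11, closing at 3/unit, collide at t=11/3
Pair (1,2): pos 11,18 vel -3,-3 -> not approaching (rel speed 0 <= 0)
Earliest collision: t=11/3 between 0 and 1

Answer: 11/3 0 1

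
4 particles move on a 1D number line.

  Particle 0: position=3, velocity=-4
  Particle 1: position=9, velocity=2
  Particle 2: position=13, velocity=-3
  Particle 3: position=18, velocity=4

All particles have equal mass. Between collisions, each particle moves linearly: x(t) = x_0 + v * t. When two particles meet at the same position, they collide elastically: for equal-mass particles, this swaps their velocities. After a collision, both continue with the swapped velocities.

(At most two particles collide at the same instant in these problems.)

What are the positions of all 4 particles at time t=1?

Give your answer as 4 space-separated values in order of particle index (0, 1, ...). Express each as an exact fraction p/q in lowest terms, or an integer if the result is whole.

Answer: -1 10 11 22

Derivation:
Collision at t=4/5: particles 1 and 2 swap velocities; positions: p0=-1/5 p1=53/5 p2=53/5 p3=106/5; velocities now: v0=-4 v1=-3 v2=2 v3=4
Advance to t=1 (no further collisions before then); velocities: v0=-4 v1=-3 v2=2 v3=4; positions = -1 10 11 22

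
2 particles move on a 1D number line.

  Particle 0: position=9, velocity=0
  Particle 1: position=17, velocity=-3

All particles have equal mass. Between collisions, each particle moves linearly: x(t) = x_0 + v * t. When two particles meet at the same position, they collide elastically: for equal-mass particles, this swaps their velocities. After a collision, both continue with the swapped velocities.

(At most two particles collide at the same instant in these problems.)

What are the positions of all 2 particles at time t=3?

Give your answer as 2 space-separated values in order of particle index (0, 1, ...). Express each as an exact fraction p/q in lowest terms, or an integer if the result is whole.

Answer: 8 9

Derivation:
Collision at t=8/3: particles 0 and 1 swap velocities; positions: p0=9 p1=9; velocities now: v0=-3 v1=0
Advance to t=3 (no further collisions before then); velocities: v0=-3 v1=0; positions = 8 9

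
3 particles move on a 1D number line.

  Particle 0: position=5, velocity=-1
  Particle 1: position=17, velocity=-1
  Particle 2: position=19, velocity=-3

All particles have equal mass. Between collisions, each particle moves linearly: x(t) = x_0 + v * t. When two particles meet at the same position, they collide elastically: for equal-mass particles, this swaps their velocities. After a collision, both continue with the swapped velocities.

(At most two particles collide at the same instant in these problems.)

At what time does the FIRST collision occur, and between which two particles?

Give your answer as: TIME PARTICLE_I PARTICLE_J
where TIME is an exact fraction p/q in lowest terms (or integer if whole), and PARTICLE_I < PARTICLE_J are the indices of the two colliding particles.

Answer: 1 1 2

Derivation:
Pair (0,1): pos 5,17 vel -1,-1 -> not approaching (rel speed 0 <= 0)
Pair (1,2): pos 17,19 vel -1,-3 -> gap=2, closing at 2/unit, collide at t=1
Earliest collision: t=1 between 1 and 2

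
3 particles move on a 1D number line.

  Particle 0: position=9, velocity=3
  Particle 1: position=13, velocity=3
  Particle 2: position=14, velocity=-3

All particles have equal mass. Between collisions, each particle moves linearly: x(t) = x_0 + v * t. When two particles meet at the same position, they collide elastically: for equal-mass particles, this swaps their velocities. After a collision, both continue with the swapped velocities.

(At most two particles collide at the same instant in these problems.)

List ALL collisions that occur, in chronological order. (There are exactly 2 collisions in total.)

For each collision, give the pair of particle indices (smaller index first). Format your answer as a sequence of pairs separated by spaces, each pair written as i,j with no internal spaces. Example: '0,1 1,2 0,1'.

Collision at t=1/6: particles 1 and 2 swap velocities; positions: p0=19/2 p1=27/2 p2=27/2; velocities now: v0=3 v1=-3 v2=3
Collision at t=5/6: particles 0 and 1 swap velocities; positions: p0=23/2 p1=23/2 p2=31/2; velocities now: v0=-3 v1=3 v2=3

Answer: 1,2 0,1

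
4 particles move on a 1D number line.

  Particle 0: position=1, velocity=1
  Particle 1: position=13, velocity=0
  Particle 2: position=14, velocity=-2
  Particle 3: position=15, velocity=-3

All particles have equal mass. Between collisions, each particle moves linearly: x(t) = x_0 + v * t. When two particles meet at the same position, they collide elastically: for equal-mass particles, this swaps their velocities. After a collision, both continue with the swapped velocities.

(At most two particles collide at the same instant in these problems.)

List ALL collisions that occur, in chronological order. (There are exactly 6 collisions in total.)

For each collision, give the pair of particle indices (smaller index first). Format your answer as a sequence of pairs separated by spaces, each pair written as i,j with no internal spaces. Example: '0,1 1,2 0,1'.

Answer: 1,2 2,3 1,2 0,1 1,2 2,3

Derivation:
Collision at t=1/2: particles 1 and 2 swap velocities; positions: p0=3/2 p1=13 p2=13 p3=27/2; velocities now: v0=1 v1=-2 v2=0 v3=-3
Collision at t=2/3: particles 2 and 3 swap velocities; positions: p0=5/3 p1=38/3 p2=13 p3=13; velocities now: v0=1 v1=-2 v2=-3 v3=0
Collision at t=1: particles 1 and 2 swap velocities; positions: p0=2 p1=12 p2=12 p3=13; velocities now: v0=1 v1=-3 v2=-2 v3=0
Collision at t=7/2: particles 0 and 1 swap velocities; positions: p0=9/2 p1=9/2 p2=7 p3=13; velocities now: v0=-3 v1=1 v2=-2 v3=0
Collision at t=13/3: particles 1 and 2 swap velocities; positions: p0=2 p1=16/3 p2=16/3 p3=13; velocities now: v0=-3 v1=-2 v2=1 v3=0
Collision at t=12: particles 2 and 3 swap velocities; positions: p0=-21 p1=-10 p2=13 p3=13; velocities now: v0=-3 v1=-2 v2=0 v3=1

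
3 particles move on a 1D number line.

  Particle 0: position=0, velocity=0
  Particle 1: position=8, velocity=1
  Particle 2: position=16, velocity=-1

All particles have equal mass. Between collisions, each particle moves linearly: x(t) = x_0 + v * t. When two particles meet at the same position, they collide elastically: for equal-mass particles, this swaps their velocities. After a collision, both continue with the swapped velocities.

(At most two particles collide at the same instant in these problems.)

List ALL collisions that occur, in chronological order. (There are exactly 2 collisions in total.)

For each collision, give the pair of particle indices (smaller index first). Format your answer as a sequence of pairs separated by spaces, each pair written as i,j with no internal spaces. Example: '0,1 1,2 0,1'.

Answer: 1,2 0,1

Derivation:
Collision at t=4: particles 1 and 2 swap velocities; positions: p0=0 p1=12 p2=12; velocities now: v0=0 v1=-1 v2=1
Collision at t=16: particles 0 and 1 swap velocities; positions: p0=0 p1=0 p2=24; velocities now: v0=-1 v1=0 v2=1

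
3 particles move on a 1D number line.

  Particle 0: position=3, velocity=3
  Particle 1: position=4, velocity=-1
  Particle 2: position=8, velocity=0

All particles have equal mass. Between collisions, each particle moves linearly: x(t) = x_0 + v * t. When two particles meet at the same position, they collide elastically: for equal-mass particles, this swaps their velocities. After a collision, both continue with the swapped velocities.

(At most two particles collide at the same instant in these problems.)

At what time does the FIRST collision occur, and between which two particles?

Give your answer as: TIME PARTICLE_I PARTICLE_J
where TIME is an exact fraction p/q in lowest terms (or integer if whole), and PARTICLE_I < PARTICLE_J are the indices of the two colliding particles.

Pair (0,1): pos 3,4 vel 3,-1 -> gap=1, closing at 4/unit, collide at t=1/4
Pair (1,2): pos 4,8 vel -1,0 -> not approaching (rel speed -1 <= 0)
Earliest collision: t=1/4 between 0 and 1

Answer: 1/4 0 1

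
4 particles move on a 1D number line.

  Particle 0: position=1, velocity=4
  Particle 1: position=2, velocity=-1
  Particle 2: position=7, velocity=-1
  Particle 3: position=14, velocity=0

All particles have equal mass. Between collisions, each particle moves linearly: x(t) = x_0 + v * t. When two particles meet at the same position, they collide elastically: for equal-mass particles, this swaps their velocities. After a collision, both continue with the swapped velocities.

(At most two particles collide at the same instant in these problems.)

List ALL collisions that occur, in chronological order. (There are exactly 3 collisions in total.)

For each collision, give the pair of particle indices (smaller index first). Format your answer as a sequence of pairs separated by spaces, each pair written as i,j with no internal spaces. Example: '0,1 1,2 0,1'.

Collision at t=1/5: particles 0 and 1 swap velocities; positions: p0=9/5 p1=9/5 p2=34/5 p3=14; velocities now: v0=-1 v1=4 v2=-1 v3=0
Collision at t=6/5: particles 1 and 2 swap velocities; positions: p0=4/5 p1=29/5 p2=29/5 p3=14; velocities now: v0=-1 v1=-1 v2=4 v3=0
Collision at t=13/4: particles 2 and 3 swap velocities; positions: p0=-5/4 p1=15/4 p2=14 p3=14; velocities now: v0=-1 v1=-1 v2=0 v3=4

Answer: 0,1 1,2 2,3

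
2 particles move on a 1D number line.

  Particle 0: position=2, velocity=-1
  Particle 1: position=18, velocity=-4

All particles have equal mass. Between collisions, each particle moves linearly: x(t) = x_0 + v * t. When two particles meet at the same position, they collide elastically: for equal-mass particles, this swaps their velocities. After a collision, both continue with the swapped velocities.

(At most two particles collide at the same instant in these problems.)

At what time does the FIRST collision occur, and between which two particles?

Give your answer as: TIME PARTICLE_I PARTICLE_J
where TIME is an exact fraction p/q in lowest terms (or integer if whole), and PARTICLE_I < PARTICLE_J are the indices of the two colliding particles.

Answer: 16/3 0 1

Derivation:
Pair (0,1): pos 2,18 vel -1,-4 -> gap=16, closing at 3/unit, collide at t=16/3
Earliest collision: t=16/3 between 0 and 1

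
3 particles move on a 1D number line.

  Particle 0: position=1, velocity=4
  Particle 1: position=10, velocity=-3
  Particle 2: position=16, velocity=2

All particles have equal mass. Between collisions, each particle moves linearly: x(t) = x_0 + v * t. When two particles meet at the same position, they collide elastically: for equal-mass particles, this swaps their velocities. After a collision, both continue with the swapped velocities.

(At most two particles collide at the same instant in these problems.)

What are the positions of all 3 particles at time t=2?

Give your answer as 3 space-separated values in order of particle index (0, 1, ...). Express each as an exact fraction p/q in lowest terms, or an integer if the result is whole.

Collision at t=9/7: particles 0 and 1 swap velocities; positions: p0=43/7 p1=43/7 p2=130/7; velocities now: v0=-3 v1=4 v2=2
Advance to t=2 (no further collisions before then); velocities: v0=-3 v1=4 v2=2; positions = 4 9 20

Answer: 4 9 20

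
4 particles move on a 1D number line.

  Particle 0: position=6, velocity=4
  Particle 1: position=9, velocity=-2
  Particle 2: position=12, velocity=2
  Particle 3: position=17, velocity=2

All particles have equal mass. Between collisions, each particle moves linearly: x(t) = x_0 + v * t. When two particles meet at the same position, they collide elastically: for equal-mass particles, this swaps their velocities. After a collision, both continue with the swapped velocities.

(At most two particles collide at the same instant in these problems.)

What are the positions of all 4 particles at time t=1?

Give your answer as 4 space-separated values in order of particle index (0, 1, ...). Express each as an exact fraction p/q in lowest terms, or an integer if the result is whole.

Collision at t=1/2: particles 0 and 1 swap velocities; positions: p0=8 p1=8 p2=13 p3=18; velocities now: v0=-2 v1=4 v2=2 v3=2
Advance to t=1 (no further collisions before then); velocities: v0=-2 v1=4 v2=2 v3=2; positions = 7 10 14 19

Answer: 7 10 14 19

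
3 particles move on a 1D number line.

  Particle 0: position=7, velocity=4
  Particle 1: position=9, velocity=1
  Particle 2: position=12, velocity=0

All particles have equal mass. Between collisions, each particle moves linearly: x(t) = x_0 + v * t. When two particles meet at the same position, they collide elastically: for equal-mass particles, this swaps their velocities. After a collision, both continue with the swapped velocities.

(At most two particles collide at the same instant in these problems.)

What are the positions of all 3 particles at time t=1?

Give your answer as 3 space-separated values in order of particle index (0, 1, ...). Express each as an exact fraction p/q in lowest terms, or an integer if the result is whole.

Answer: 10 11 12

Derivation:
Collision at t=2/3: particles 0 and 1 swap velocities; positions: p0=29/3 p1=29/3 p2=12; velocities now: v0=1 v1=4 v2=0
Advance to t=1 (no further collisions before then); velocities: v0=1 v1=4 v2=0; positions = 10 11 12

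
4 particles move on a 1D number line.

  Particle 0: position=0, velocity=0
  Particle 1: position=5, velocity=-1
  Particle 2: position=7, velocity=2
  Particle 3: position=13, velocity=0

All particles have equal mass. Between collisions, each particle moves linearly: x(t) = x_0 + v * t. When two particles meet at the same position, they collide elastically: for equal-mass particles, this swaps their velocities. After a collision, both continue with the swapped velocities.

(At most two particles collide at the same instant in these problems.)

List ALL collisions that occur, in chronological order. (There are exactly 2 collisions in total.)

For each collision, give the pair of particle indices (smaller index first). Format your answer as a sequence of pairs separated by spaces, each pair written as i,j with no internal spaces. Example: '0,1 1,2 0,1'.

Answer: 2,3 0,1

Derivation:
Collision at t=3: particles 2 and 3 swap velocities; positions: p0=0 p1=2 p2=13 p3=13; velocities now: v0=0 v1=-1 v2=0 v3=2
Collision at t=5: particles 0 and 1 swap velocities; positions: p0=0 p1=0 p2=13 p3=17; velocities now: v0=-1 v1=0 v2=0 v3=2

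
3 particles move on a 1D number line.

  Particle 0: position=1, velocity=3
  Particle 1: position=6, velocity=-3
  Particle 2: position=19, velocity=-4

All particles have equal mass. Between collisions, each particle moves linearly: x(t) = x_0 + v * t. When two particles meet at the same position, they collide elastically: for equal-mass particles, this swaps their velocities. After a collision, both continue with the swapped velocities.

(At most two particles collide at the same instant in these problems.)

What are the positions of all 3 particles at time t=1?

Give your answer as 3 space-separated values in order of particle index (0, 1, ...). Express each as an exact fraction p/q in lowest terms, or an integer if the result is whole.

Collision at t=5/6: particles 0 and 1 swap velocities; positions: p0=7/2 p1=7/2 p2=47/3; velocities now: v0=-3 v1=3 v2=-4
Advance to t=1 (no further collisions before then); velocities: v0=-3 v1=3 v2=-4; positions = 3 4 15

Answer: 3 4 15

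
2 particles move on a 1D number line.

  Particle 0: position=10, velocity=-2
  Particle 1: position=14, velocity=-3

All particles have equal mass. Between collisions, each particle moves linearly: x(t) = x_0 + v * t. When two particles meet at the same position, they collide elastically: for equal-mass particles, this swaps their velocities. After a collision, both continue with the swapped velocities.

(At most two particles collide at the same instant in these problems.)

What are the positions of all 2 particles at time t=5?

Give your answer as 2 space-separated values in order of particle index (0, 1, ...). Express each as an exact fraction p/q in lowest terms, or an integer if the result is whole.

Answer: -1 0

Derivation:
Collision at t=4: particles 0 and 1 swap velocities; positions: p0=2 p1=2; velocities now: v0=-3 v1=-2
Advance to t=5 (no further collisions before then); velocities: v0=-3 v1=-2; positions = -1 0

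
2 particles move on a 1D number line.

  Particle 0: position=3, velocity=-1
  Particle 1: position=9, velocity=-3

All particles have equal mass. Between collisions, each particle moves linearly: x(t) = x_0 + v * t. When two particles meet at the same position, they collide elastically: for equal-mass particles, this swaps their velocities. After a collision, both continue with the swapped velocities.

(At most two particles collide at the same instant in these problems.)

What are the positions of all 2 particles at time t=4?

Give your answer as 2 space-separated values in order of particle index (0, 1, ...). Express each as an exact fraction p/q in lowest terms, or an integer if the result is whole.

Collision at t=3: particles 0 and 1 swap velocities; positions: p0=0 p1=0; velocities now: v0=-3 v1=-1
Advance to t=4 (no further collisions before then); velocities: v0=-3 v1=-1; positions = -3 -1

Answer: -3 -1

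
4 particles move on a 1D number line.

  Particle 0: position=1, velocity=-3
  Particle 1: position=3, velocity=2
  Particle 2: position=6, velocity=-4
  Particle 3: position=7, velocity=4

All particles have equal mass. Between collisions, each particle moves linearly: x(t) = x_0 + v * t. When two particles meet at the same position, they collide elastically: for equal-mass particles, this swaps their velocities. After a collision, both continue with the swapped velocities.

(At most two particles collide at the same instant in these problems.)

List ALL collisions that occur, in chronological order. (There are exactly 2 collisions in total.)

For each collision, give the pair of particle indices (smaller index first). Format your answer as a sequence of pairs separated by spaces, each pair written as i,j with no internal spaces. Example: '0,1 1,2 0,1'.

Collision at t=1/2: particles 1 and 2 swap velocities; positions: p0=-1/2 p1=4 p2=4 p3=9; velocities now: v0=-3 v1=-4 v2=2 v3=4
Collision at t=5: particles 0 and 1 swap velocities; positions: p0=-14 p1=-14 p2=13 p3=27; velocities now: v0=-4 v1=-3 v2=2 v3=4

Answer: 1,2 0,1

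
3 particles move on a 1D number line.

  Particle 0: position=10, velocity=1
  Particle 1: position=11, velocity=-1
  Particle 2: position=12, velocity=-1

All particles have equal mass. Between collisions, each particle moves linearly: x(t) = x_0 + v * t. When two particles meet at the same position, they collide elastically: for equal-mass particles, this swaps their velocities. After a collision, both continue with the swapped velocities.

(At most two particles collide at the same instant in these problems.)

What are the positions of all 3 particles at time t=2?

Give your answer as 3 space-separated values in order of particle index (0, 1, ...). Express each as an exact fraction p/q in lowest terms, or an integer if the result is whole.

Answer: 9 10 12

Derivation:
Collision at t=1/2: particles 0 and 1 swap velocities; positions: p0=21/2 p1=21/2 p2=23/2; velocities now: v0=-1 v1=1 v2=-1
Collision at t=1: particles 1 and 2 swap velocities; positions: p0=10 p1=11 p2=11; velocities now: v0=-1 v1=-1 v2=1
Advance to t=2 (no further collisions before then); velocities: v0=-1 v1=-1 v2=1; positions = 9 10 12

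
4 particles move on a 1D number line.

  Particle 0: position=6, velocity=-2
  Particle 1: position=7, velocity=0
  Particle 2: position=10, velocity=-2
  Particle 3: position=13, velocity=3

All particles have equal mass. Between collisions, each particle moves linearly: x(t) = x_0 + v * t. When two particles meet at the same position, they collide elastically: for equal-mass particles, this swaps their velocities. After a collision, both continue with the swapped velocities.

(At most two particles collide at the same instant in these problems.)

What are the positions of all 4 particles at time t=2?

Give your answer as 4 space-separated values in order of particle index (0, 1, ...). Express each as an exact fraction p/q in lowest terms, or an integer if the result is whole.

Answer: 2 6 7 19

Derivation:
Collision at t=3/2: particles 1 and 2 swap velocities; positions: p0=3 p1=7 p2=7 p3=35/2; velocities now: v0=-2 v1=-2 v2=0 v3=3
Advance to t=2 (no further collisions before then); velocities: v0=-2 v1=-2 v2=0 v3=3; positions = 2 6 7 19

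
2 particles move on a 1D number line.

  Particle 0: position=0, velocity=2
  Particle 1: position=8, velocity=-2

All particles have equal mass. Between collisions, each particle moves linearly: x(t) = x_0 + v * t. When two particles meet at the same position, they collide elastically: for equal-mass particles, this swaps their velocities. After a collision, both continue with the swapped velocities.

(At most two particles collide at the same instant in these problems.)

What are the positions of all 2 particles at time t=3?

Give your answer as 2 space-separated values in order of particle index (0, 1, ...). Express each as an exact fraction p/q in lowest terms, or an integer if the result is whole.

Answer: 2 6

Derivation:
Collision at t=2: particles 0 and 1 swap velocities; positions: p0=4 p1=4; velocities now: v0=-2 v1=2
Advance to t=3 (no further collisions before then); velocities: v0=-2 v1=2; positions = 2 6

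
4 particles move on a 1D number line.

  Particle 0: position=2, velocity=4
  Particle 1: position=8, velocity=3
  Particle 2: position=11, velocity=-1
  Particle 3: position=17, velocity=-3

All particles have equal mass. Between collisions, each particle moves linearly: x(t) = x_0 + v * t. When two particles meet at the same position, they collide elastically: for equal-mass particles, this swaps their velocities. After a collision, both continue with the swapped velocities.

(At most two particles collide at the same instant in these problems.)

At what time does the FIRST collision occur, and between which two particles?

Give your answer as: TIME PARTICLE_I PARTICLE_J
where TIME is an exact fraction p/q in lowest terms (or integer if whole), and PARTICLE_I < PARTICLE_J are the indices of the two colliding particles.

Answer: 3/4 1 2

Derivation:
Pair (0,1): pos 2,8 vel 4,3 -> gap=6, closing at 1/unit, collide at t=6
Pair (1,2): pos 8,11 vel 3,-1 -> gap=3, closing at 4/unit, collide at t=3/4
Pair (2,3): pos 11,17 vel -1,-3 -> gap=6, closing at 2/unit, collide at t=3
Earliest collision: t=3/4 between 1 and 2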